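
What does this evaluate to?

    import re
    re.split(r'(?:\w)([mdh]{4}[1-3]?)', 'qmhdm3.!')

The group in the pattern means `split` returns the separators' captures alongside the pieces.

['', 'mhdm3', '.!']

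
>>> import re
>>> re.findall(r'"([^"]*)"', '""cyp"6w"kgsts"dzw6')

Because there's exactly one group, `findall` drops the full match and keeps group 1 from each hit.

['', '6w']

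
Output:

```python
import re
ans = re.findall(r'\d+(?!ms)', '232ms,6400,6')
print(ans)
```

The negative lookaround is zero-width — it rules out positions where the adjacent text would match, without consuming anything.
Matches: at [0:2] → '23'; at [6:10] → '6400'; at [11:12] → '6'.
Since nothing is captured, `findall` lists the 3 matched substrings directly.

['23', '6400', '6']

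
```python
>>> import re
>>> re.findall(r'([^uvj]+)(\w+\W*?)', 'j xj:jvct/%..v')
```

[(' x', 'j'), (':', 'jvct'), ('/%..', 'v')]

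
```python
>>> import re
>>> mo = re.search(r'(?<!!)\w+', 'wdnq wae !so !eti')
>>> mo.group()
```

'wdnq'

The negative lookaround is zero-width — it rules out positions where the adjacent text would match, without consuming anything.
The match spans [0:4] → 'wdnq'.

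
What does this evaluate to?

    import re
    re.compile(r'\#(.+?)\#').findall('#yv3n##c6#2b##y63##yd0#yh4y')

With the lazy modifier that quantifier settles for the fewest repetitions that let the rest of the pattern succeed (the atoms after it are unaffected and can still be greedy).
Scanning left to right: at [0:6] match '#yv3n#', group 1 = 'yv3n'; at [6:10] match '#c6#', group 1 = 'c6'; at [12:18] match '##y63#', group 1 = '#y63'; at [18:23] match '#yd0#', group 1 = 'yd0'.
`findall` collects group 1 from each match (4 total).

['yv3n', 'c6', '#y63', 'yd0']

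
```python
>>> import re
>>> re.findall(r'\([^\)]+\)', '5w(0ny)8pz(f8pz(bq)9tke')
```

['(0ny)', '(f8pz(bq)']

Matches: at [2:7] → '(0ny)'; at [10:19] → '(f8pz(bq)'.
No capturing groups, so `findall` returns the 2 full match strings.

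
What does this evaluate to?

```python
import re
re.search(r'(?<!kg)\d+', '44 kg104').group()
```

Because the assertion is negative and zero-width, positions next to the forbidden text are skipped.
`re.search` scans for the first position where the pattern succeeds.
The match spans [0:2] → '44'.

'44'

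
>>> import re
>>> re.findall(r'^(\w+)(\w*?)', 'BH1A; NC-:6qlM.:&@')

[('BH1A', '')]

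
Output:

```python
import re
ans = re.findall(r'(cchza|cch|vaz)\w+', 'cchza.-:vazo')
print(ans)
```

One capturing group, so `findall` returns just the captured substring from each match — 2 in all.

['cch', 'vaz']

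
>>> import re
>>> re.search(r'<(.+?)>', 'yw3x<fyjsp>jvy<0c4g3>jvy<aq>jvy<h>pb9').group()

'<fyjsp>'

The match spans [4:11] → '<fyjsp>'.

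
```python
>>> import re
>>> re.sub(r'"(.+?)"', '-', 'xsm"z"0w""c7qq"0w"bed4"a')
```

'xsm-0w-0w-a'

With the lazy modifier that quantifier settles for the fewest repetitions that let the rest of the pattern succeed (the atoms after it are unaffected and can still be greedy).
Matches: at [3:6] → '"z"'; at [8:15] → '""c7qq"'; at [17:23] → '"bed4"'.
`sub` substitutes '-' at each match site.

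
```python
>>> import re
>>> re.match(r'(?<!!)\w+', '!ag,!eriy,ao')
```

With `match`, the pattern is implicitly anchored at the beginning.
Here the string doesn't start with a match, so the call returns None.

None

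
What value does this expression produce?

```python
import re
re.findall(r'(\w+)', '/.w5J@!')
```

['w5J']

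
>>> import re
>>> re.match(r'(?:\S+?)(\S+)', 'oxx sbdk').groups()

('xx',)

This matches one or more of a non-whitespace character (lazy) (non-capturing group); then one or more of a non-whitespace character (captured).
Because the quantifier is non-greedy, it stops expanding at the earliest point where the rest of the pattern can succeed.
`match` is anchored at position 0; if the pattern doesn't fit there, it returns None.
The match spans [0:3] → 'oxx'.
Captured: group 1 = 'xx'.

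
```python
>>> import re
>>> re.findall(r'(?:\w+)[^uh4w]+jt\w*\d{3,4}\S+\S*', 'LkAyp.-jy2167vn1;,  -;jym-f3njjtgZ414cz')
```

The pattern matches one or more of a word character (non-capturing group); then one or more of any character except [uh4w], then the literal 'jt', then zero or more of a word character; then 3 to 4 of a digit, then one or more of a non-whitespace character, then zero or more of a non-whitespace character.
Matches: at [0:39] → 'LkAyp.-jy2167vn1;,  -;jym-f3njjtgZ414cz'.
`findall` yields the raw match text (1 of them) because the pattern has no groups.

['LkAyp.-jy2167vn1;,  -;jym-f3njjtgZ414cz']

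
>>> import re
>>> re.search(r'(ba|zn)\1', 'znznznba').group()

'znzn'

A backreference is literal: `\1` must see the identical characters the first group matched.
`search` walks the string left to right and returns the first match it finds.
The match spans [0:4] → 'znzn'.
Captured: group 1 = 'zn'.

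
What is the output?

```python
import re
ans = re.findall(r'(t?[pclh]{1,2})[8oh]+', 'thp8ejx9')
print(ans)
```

['thp']

This matches optionally a literal 't', then 1 to 2 of one of [pclh] (captured); then one or more of one of [8oh].
Matches: at [0:4] match 'thp8', group 1 = 'thp'.
With a single group, `findall` returns only what that group captured — 1 item.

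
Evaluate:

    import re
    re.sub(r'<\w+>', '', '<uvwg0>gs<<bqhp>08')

'gs<08'

Matches: at [0:7] → '<uvwg0>'; at [10:16] → '<bqhp>'.
`sub` substitutes '' at each match site.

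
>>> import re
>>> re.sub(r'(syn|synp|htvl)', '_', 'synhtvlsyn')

`sub` substitutes '_' at each match site.

'___'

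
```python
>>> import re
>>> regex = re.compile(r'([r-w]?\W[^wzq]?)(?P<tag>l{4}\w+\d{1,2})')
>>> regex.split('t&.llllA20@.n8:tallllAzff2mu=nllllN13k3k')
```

['', 't&.', 'llllA20', '@.n8:tallllAzff2m', 'u=n', 'llllN13k3', 'k']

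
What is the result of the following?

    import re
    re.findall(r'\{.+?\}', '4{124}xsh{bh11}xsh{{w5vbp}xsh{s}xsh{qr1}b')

['{124}', '{bh11}', '{{w5vbp}', '{s}', '{qr1}']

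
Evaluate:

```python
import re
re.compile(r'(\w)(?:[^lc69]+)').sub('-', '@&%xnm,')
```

Pattern: a word character (captured); then one or more of any character except [lc69] (non-capturing group).
Matches: at [3:7] → 'xnm,'.
Every occurrence is swapped for '-'.

'@&%-'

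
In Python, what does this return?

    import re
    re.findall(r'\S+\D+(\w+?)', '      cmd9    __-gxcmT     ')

['T']

This matches one or more of a non-whitespace character, then one or more of a non-digit; then one or more of a word character (lazy) (captured).
Scanning left to right: at [6:22] match 'cmd9    __-gxcmT', group 1 = 'T'.
Because there's exactly one group, `findall` drops the full match and keeps group 1 from the one hit.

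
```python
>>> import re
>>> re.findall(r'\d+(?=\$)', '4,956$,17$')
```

['956', '17']

The lookaround is zero-width — it requires the adjacent text to match without consuming it, so the asserted text isn't part of the match.
Scanning left to right: at [2:5] → '956'; at [7:9] → '17'.
Since nothing is captured, `findall` lists the 2 matched substrings directly.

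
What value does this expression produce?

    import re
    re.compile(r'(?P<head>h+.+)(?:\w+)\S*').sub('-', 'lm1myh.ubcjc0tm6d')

The pattern matches one or more of the literal 'h', then one or more of any character (captured as 'head'); then one or more of a word character (non-capturing group); then zero or more of a non-whitespace character.
Matches: at [5:17] → 'h.ubcjc0tm6d'.
Every occurrence is swapped for '-'.

'lm1my-'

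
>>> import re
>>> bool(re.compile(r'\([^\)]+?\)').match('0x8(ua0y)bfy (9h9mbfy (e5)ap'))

False

`re.match` only tries the pattern at the start of the string.
Here position 0 doesn't satisfy it, so the call returns None, and `bool(None)` is False.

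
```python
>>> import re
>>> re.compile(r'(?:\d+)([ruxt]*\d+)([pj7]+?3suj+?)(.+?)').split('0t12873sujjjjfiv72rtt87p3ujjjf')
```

['', 't128', '73suj', 'j', 'jjfiv72rtt87p3ujjjf']

Pattern: one or more of a digit (non-capturing group); then zero or more of one of [ruxt], then one or more of a digit (captured); then one or more of one of [pj7] (lazy), then the literal '3su', then one or more of the literal 'j' (lazy) (captured); then one or more of any character (lazy) (captured).
`re.split` interleaves the captured-group text with the surrounding fragments.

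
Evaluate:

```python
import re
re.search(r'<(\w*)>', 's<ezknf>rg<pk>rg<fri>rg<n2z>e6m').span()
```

(1, 8)

Unlike `match`, `search` isn't anchored — it looks for the pattern anywhere in the string.
The match spans [1:8] → '<ezknf>'.
Captured: group 1 = 'ezknf'.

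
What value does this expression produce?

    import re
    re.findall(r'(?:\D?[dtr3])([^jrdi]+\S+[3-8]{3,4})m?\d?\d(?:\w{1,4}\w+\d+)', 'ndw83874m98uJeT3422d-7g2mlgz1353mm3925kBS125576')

This matches optionally a non-digit, then one of [dtr3] (non-capturing group); then one or more of any character except [jrdi], then one or more of a non-whitespace character, then 3 to 4 of a character in [3-8] (captured); then optionally a literal 'm', then optionally a digit; then a digit; then 1 to 4 of a word character, then one or more of a word character, then one or more of a digit (non-capturing group).
`findall` collects group 1 from the one match (1 total).

['w83874']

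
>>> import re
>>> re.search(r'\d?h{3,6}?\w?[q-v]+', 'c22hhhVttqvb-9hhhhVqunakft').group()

'2hhhVttqv'

This matches optionally a digit, then 3 to 6 of the literal 'h' (lazy), then optionally a word character; then one or more of a character in [q-v].
`re.search` tries every starting position until one works.
The match spans [2:11] → '2hhhVttqv'.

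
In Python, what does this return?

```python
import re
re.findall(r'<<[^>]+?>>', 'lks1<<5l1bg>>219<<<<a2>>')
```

With no groups in the pattern, `findall` gives back each whole match — 2 here.

['<<5l1bg>>', '<<<<a2>>']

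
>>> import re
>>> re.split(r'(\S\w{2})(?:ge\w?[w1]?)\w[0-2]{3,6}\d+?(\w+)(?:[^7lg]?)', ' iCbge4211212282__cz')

[' ', 'iCb', '2__cz', '']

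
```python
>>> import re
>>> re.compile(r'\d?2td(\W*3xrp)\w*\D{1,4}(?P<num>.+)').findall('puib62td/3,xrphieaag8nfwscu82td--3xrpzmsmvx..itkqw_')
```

Multiple groups make `findall` return tuples — one 2-tuple for the one match.

[('--3xrp', 'kqw_')]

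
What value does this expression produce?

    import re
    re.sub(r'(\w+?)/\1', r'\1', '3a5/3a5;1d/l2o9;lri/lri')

'3a5;1d/l2o9;lri'

The backreference `\1` re-matches whatever the first group consumed, character for character.
Matches: at [0:7] → '3a5/3a5'; at [16:23] → 'lri/lri'.
Each match is replaced using the text its own group 1 captured.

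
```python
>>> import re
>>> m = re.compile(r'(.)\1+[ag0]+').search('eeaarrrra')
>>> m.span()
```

A backreference is literal: `\1` must see the identical characters the first group matched.
The match spans [0:4] → 'eeaa'.

(0, 4)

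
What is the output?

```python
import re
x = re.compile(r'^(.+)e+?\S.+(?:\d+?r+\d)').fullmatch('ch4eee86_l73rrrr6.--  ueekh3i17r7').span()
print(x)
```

(0, 33)

`re.fullmatch` requires the pattern to consume the entire string.
The match spans [0:33] → 'ch4eee86_l73rrrr6.--  ueekh3i17r7'.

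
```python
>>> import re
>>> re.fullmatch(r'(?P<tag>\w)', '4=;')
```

This matches a word character (captured as 'tag').
`re.fullmatch` is like wrapping the pattern in `^…$` (in single-line mode).
Here the string isn't matched end-to-end, so the call returns None.

None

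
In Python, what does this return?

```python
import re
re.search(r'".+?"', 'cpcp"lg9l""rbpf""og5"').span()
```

(4, 10)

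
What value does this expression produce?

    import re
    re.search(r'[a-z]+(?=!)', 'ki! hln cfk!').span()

The lookaround is zero-width — it requires the adjacent text to match without consuming it, so the asserted text isn't part of the match.
`re.search` tries every starting position until one works.
The match spans [0:2] → 'ki'.

(0, 2)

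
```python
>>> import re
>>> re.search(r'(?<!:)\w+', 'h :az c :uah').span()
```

`(?!…)`/`(?<!…)` only lets a position through if the neighbouring text does NOT match; no characters are consumed.
The match spans [0:1] → 'h'.

(0, 1)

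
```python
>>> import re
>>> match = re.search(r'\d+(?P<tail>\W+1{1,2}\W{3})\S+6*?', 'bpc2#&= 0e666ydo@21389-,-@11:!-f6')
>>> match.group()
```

This matches one or more of a digit; then one or more of a non-word character, then 1 to 2 of the literal '1', then exactly 3 of a non-word character (captured as 'tail'); then one or more of a non-whitespace character; then zero or more of a literal '6' (lazy).
Unlike `match`, `search` isn't anchored — it looks for the pattern anywhere in the string.
The match spans [17:33] → '21389-,-@11:!-f6'.
Captured: group 1 = '-,-@11:!-'.

'21389-,-@11:!-f6'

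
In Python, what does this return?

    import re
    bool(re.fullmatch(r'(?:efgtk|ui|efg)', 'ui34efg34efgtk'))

False

`fullmatch` succeeds only if the pattern covers the string from start to end.
Here the pattern can't cover the whole string, so the call returns None, and `bool(None)` is False.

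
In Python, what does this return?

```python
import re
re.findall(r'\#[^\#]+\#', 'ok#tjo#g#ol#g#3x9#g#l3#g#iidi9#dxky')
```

['#tjo#', '#ol#', '#3x9#', '#l3#', '#iidi9#']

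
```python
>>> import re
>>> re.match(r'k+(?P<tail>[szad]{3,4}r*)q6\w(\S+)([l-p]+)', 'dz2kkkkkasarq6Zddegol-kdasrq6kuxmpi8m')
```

The pattern matches one or more of a literal 'k'; then 3 to 4 of one of [szad], then zero or more of the literal 'r' (captured as 'tail'); then the literal 'q6', then a word character; then one or more of a non-whitespace character (captured); then one or more of a character in [l-p] (captured).
`re.match` only tries the pattern at the start of the string.
Here position 0 doesn't satisfy it, so the call returns None.

None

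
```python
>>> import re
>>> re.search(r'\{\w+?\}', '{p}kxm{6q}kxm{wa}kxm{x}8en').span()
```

(0, 3)

`search` walks the string left to right and returns the first match it finds.
The match spans [0:3] → '{p}'.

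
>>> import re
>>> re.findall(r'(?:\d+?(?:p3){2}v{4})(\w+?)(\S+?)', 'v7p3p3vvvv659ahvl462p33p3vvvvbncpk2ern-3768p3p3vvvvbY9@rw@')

The pattern matches one or more of a digit (lazy), then the literal 'p3' repeated 2 times, then exactly 4 of the literal 'v' (non-capturing group); then one or more of a word character (lazy) (captured); then one or more of a non-whitespace character (lazy) (captured).
Matches: at [1:12] match '7p3p3vvvv65', groups = ('6', '5'); at [39:53] match '3768p3p3vvvvbY', groups = ('b', 'Y').
With 2 capturing groups, `findall` returns a 2-tuple per match.

[('6', '5'), ('b', 'Y')]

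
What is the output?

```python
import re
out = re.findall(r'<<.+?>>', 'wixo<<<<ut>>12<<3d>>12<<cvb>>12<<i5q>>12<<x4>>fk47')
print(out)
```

['<<<<ut>>', '<<3d>>', '<<cvb>>', '<<i5q>>', '<<x4>>']

Lazy quantifiers expand one character at a time until the remainder of the pattern can match.
Walking the string: at [4:12] → '<<<<ut>>'; at [14:20] → '<<3d>>'; at [22:29] → '<<cvb>>'; at [31:38] → '<<i5q>>'; at [40:46] → '<<x4>>'.
No capturing groups, so `findall` returns the 5 full match strings.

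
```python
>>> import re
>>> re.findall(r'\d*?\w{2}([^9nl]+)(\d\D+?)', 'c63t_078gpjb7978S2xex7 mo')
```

With the lazy modifier that quantifier settles for the fewest repetitions that let the rest of the pattern succeed (the atoms after it are unaffected and can still be greedy).
2 groups means each result is a tuple of 2 captured strings — 2 here.

[('3t_07', '8g'), ('78S2xex', '7 ')]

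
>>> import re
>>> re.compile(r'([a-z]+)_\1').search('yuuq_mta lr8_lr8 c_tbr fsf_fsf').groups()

`\1` has to match the exact text group 1 already captured.
Unlike `match`, `search` isn't anchored — it looks for the pattern anywhere in the string.
The match spans [23:30] → 'fsf_fsf'.
Captured: group 1 = 'fsf'.

('fsf',)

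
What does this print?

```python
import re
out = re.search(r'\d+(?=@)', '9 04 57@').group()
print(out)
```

57

The `(?=…)`/`(?<=…)` assertion just peeks at neighbouring text; it doesn't advance the match position.
`search` walks the string left to right and returns the first match it finds.
The match spans [5:7] → '57'.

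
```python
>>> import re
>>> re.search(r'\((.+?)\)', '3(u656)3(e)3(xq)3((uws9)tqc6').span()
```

A non-greedy quantifier consumes as few characters as it can — just enough that the remainder of the pattern still matches from where it stops; whatever follows it matches normally.
`search` walks the string left to right and returns the first match it finds.
The match spans [1:7] → '(u656)'.
Captured: group 1 = 'u656'.

(1, 7)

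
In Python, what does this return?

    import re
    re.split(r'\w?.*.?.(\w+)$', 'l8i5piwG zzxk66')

['', '6', '']

With a capturing group present, the delimiter's captured portion is kept in the result list.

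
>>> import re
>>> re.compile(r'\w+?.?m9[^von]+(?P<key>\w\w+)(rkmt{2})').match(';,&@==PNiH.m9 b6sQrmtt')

None

This matches one or more of a word character (lazy), then optionally any character, then the literal 'm9'; then one or more of any character except [von]; then a word character, then one or more of a word character (captured as 'key'); then the literal 'rkm', then exactly 2 of a literal 't' (captured).
With `match`, the pattern is implicitly anchored at the beginning.
Here the string doesn't start with a match, so the call returns None.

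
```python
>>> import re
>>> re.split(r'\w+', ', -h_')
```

[', -', '']

This matches one or more of a word character.
Matches to split on: at [3:5] → 'h_'.
Splitting on the pattern gives 2 pieces.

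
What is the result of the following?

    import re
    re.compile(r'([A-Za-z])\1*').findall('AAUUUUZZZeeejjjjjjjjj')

`\1` has to match the exact text group 1 already captured.
Because there's exactly one group, `findall` drops the full match and keeps group 1 from each hit.

['A', 'U', 'Z', 'e', 'j']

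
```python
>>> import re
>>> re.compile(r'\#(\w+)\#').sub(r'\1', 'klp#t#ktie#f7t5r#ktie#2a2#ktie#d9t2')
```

Matches: at [3:6] → '#t#'; at [10:17] → '#f7t5r#'; at [21:26] → '#2a2#'.
The replacement refers to a captured group, so each match is rewritten using its own captured text.

'klptktief7t5rktie2a2ktie#d9t2'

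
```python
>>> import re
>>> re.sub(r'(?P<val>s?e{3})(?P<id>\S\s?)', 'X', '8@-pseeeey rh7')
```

This matches optionally a literal 's', then exactly 3 of the literal 'e' (captured as 'val'); then a non-whitespace character, then optionally whitespace (captured as 'id').
Matches: at [4:9] → 'seeee'.
Each match is replaced by 'X'.

'8@-pXy rh7'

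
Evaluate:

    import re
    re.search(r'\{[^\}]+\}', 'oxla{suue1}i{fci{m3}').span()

`re.search` tries every starting position until one works.
The match spans [4:11] → '{suue1}'.

(4, 11)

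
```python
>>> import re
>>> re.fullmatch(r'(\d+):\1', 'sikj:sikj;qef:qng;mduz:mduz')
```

None

A backreference is literal: `\1` must see the identical characters the first group matched.
`re.fullmatch` requires the pattern to consume the entire string.
Here the string isn't matched end-to-end, so the call returns None.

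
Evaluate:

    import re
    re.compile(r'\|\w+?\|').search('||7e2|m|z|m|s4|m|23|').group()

'|7e2|'

The match spans [1:6] → '|7e2|'.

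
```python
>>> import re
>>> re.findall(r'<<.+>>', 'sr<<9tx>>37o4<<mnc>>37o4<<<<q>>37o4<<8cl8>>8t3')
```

['<<9tx>>37o4<<mnc>>37o4<<<<q>>37o4<<8cl8>>']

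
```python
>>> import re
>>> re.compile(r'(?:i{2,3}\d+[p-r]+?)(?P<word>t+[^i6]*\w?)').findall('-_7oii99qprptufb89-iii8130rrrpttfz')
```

The pattern matches 2 to 3 of a literal 'i', then one or more of a digit, then one or more of a character in [p-r] (lazy) (non-capturing group); then one or more of the literal 't', then zero or more of any character except [i6], then optionally a word character (captured as 'word').
With a single group, `findall` returns only what that group captured — 2 items.

['tufb89-i', 'ttfz']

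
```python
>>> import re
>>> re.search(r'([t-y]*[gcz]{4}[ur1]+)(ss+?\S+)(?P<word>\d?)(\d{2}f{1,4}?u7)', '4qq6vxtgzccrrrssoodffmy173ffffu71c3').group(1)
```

The pattern matches zero or more of a character in [t-y], then exactly 4 of one of [gcz], then one or more of one of [ur1] (captured); then the literal 's', then one or more of the literal 's' (lazy), then one or more of a non-whitespace character (captured); then optionally a digit (captured as 'word'); then exactly 2 of a digit, then 1 to 4 of the literal 'f' (lazy), then the literal 'u7' (captured).
`re.search` scans for the first position where the pattern succeeds.
The match spans [4:32] → 'vxtgzccrrrssoodffmy173ffffu7'.
Captured: group 1 = 'vxtgzccrrr', group 2 = 'ssoodffmy1', group 3 = '', group 4 = '73ffffu7'.

'vxtgzccrrr'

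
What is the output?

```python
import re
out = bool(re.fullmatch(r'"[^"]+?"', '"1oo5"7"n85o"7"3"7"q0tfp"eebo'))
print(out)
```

`re.fullmatch` requires the pattern to consume the entire string.
Here the string isn't matched end-to-end, so the call returns None, and `bool(None)` is False.

False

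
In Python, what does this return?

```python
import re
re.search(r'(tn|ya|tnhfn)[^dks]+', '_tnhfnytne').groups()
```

('tn',)

`|` is ordered: at each position the engine commits to the first alternative that works.
Unlike `match`, `search` isn't anchored — it looks for the pattern anywhere in the string.
The match spans [1:10] → 'tnhfnytne'.
Captured: group 1 = 'tn'.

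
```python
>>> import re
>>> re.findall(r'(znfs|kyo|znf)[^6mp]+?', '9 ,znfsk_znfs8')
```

Alternation tries branches left to right and keeps the first one that lets the overall match succeed at that position.
Walking the string: at [3:8] match 'znfsk', group 1 = 'znfs'; at [9:14] match 'znfs8', group 1 = 'znfs'.
With a single group, `findall` returns only what that group captured — 2 items.

['znfs', 'znfs']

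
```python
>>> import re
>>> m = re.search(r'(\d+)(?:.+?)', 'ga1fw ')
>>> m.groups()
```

The match spans [2:4] → '1f'.
Captured: group 1 = '1'.

('1',)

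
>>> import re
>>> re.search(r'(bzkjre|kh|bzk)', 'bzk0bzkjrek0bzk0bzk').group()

'bzk'

Unlike `match`, `search` isn't anchored — it looks for the pattern anywhere in the string.
The match spans [0:3] → 'bzk'.
Captured: group 1 = 'bzk'.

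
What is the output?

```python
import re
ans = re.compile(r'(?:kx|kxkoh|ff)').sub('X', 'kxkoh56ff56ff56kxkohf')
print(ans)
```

Xkoh56X56X56Xkohf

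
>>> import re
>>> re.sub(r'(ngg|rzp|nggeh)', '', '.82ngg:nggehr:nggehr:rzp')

'.82:ehr:ehr:'

Alternation tries branches left to right and keeps the first one that lets the overall match succeed at that position.
Every occurrence is swapped for ''.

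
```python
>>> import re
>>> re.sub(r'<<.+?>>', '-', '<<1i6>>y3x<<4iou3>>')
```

With the lazy modifier that quantifier settles for the fewest repetitions that let the rest of the pattern succeed (the atoms after it are unaffected and can still be greedy).
Every occurrence is swapped for '-'.

'-y3x-'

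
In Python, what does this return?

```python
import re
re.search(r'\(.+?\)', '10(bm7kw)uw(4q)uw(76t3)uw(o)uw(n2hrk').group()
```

'(bm7kw)'

Unlike `match`, `search` isn't anchored — it looks for the pattern anywhere in the string.
The match spans [2:9] → '(bm7kw)'.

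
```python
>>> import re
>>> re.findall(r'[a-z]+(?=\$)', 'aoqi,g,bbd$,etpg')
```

Lookahead/lookbehind check context without consuming it, so the matched span excludes the asserted characters.
With no groups in the pattern, `findall` gives back each whole match — 1 here.

['bbd']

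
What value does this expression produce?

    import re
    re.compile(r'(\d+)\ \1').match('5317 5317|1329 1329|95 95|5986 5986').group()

`re.match` won't scan ahead — the pattern has to work from the very first character.
The match spans [0:9] → '5317 5317'.

'5317 5317'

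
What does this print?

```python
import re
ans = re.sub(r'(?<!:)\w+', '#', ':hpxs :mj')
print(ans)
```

The negative lookaround is zero-width — it rules out positions where the adjacent text would match, without consuming anything.
Matches: at [2:5] → 'pxs'; at [8:9] → 'j'.
Every occurrence is swapped for '#'.

:h# :m#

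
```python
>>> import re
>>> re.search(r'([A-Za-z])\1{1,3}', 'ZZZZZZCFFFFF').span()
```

`\1` is not a pattern — it's the concrete string captured by group 1, re-applied verbatim.
`re.search` tries every starting position until one works.
The match spans [0:4] → 'ZZZZ'.
Captured: group 1 = 'Z'.

(0, 4)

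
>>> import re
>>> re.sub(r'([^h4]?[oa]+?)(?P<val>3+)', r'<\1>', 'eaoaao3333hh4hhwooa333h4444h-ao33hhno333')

Pattern: optionally any character except [h4], then one or more of one of [oa] (lazy) (captured); then one or more of a literal '3' (captured as 'val').
Matches: at [0:10] → 'eaoaao3333'; at [15:22] → 'wooa333'; at [28:33] → '-ao33'; at [35:40] → 'no333'.
The replacement refers to a captured group, so each match is rewritten using its own captured text.

'<eaoaao>hh4hh<wooa>h4444h<-ao>hh<no>'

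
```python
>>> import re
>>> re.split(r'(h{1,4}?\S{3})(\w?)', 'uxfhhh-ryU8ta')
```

['uxf', 'hhh-', 'r', 'yU8ta']

The pattern matches 1 to 4 of a literal 'h' (lazy), then exactly 3 of a non-whitespace character (captured); then optionally a word character (captured).
A `+?`/`*?`/`{m,n}?` starts at its minimum and grows only as far as needed for what follows to match.
Matches to split on: at [3:8] → 'hhh-r'.
With a capturing group present, the delimiter's captured portion is kept in the result list.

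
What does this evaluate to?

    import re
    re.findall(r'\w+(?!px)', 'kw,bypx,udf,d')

['kw', 'bypx', 'udf', 'd']

The negative lookaround is zero-width — it rules out positions where the adjacent text would match, without consuming anything.
Scanning left to right: at [0:2] → 'kw'; at [3:7] → 'bypx'; at [8:11] → 'udf'; at [12:13] → 'd'.
No capturing groups, so `findall` returns the 4 full match strings.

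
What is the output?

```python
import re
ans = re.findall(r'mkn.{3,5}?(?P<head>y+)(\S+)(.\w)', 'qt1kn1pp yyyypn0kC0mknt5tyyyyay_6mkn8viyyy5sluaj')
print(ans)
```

[('yyyy', 'ay_6mkn8viyyy5slu', 'aj')]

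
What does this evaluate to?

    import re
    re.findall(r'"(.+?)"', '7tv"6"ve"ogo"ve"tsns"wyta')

['6', 'ogo', 'tsns']

Because the quantifier is non-greedy, it stops expanding at the earliest point where the rest of the pattern can succeed.
Scanning left to right: at [3:6] match '"6"', group 1 = '6'; at [8:13] match '"ogo"', group 1 = 'ogo'; at [15:21] match '"tsns"', group 1 = 'tsns'.
`findall` collects group 1 from each match (3 total).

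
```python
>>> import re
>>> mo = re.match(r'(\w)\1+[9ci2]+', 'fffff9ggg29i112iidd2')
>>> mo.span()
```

`\1` has to match the exact text group 1 already captured.
`re.match` only tries the pattern at the start of the string.
The match spans [0:6] → 'fffff9'.
Captured: group 1 = 'f'.

(0, 6)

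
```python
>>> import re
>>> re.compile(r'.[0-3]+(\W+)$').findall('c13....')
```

['....']

Pattern: any character, then one or more of a character in [0-3]; then one or more of a non-word character (captured); then anchored at the end.
Walking the string: at [0:7] match 'c13....', group 1 = '....'.
`findall` collects group 1 from the one match (1 total).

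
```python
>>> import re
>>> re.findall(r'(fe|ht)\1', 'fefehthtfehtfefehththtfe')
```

`\1` is not a pattern — it's the concrete string captured by group 1, re-applied verbatim.
Because there's exactly one group, `findall` drops the full match and keeps group 1 from each hit.

['fe', 'ht', 'fe', 'ht']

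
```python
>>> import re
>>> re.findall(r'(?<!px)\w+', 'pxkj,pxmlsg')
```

The negative lookahead/lookbehind blocks any match where the forbidden context is present.
Scanning left to right: at [0:4] → 'pxkj'; at [5:11] → 'pxmlsg'.
Since nothing is captured, `findall` lists the 2 matched substrings directly.

['pxkj', 'pxmlsg']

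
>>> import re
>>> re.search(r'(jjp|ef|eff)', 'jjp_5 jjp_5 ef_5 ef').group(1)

'jjp'

The match spans [0:3] → 'jjp'.
Captured: group 1 = 'jjp'.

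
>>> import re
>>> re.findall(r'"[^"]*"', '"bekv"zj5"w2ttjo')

['"bekv"']

No capturing groups, so `findall` returns the 1 full match string.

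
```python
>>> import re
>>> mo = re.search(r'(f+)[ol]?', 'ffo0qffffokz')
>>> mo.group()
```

'ffo'

The pattern matches one or more of a literal 'f' (captured); then optionally one of [ol].
`search` walks the string left to right and returns the first match it finds.
The match spans [0:3] → 'ffo'.
Captured: group 1 = 'ff'.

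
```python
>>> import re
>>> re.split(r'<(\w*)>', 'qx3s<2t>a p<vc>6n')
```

['qx3s', '2t', 'a p', 'vc', '6n']

Matches to split on: at [4:8] → '<2t>'; at [11:15] → '<vc>'.
`re.split` interleaves the captured-group text with the surrounding fragments.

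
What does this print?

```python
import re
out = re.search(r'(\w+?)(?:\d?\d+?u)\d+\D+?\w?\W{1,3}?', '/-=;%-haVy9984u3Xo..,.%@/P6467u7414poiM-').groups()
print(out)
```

('haVy',)

This matches one or more of a word character (lazy) (captured); then optionally a digit, then one or more of a digit (lazy), then a literal 'u' (non-capturing group); then one or more of a digit, then one or more of a non-digit (lazy); then optionally a word character, then 1 to 3 of a non-word character (lazy).
A `+?`/`*?`/`{m,n}?` starts at its minimum and grows only as far as needed for what follows to match.
`re.search` tries every starting position until one works.
The match spans [6:19] → 'haVy9984u3Xo.'.
Captured: group 1 = 'haVy'.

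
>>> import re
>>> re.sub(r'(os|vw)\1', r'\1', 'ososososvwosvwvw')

'ososvwosvw'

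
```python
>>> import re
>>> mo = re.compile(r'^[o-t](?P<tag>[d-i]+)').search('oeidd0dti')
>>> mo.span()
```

The pattern matches anchored at the start of the string; then a character in [o-t]; then one or more of a character in [d-i] (captured as 'tag').
`search` walks the string left to right and returns the first match it finds.
The match spans [0:5] → 'oeidd'.
Captured: group 1 = 'eidd'.

(0, 5)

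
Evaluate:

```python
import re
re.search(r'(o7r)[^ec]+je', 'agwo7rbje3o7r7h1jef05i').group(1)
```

Pattern: the literal 'o7', then a literal 'r' (captured); then one or more of any character except [ec], then the literal 'je'.
Unlike `match`, `search` isn't anchored — it looks for the pattern anywhere in the string.
The match spans [3:9] → 'o7rbje'.
Captured: group 1 = 'o7r'.

'o7r'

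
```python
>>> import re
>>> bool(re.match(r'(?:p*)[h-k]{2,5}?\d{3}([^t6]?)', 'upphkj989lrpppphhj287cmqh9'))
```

False

`re.match` only tries the pattern at the start of the string.
Here position 0 doesn't satisfy it, so the call returns None, and `bool(None)` is False.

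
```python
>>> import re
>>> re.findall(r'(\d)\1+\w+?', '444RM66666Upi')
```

After group 1 captures some text, `\1` only succeeds where that same text appears again.
Scanning left to right: at [0:4] match '444R', group 1 = '4'; at [5:11] match '66666U', group 1 = '6'.
Because there's exactly one group, `findall` drops the full match and keeps group 1 from each hit.

['4', '6']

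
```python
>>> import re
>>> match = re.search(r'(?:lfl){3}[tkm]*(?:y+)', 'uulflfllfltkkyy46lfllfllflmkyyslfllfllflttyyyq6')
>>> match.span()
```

(17, 30)

This matches the literal 'lfl' repeated 3 times, then zero or more of one of [tkm]; then one or more of a literal 'y' (non-capturing group).
`re.search` scans for the first position where the pattern succeeds.
The match spans [17:30] → 'lfllfllflmkyy'.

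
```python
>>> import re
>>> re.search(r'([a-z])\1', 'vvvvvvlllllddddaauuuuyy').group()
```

A backreference is literal: `\1` must see the identical characters the first group matched.
The match spans [0:2] → 'vv'.

'vv'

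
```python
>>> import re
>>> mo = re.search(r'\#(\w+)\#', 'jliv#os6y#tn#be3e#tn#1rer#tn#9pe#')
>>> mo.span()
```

The match spans [4:10] → '#os6y#'.

(4, 10)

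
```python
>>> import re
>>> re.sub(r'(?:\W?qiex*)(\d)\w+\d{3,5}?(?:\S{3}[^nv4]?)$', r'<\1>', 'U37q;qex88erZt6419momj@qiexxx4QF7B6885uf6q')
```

'U37q;qex88erZt6419momj<4>'

This matches optionally a non-word character, then the literal 'qie', then zero or more of a literal 'x' (non-capturing group); then a digit (captured); then one or more of a word character, then 3 to 5 of a digit (lazy); then exactly 3 of a non-whitespace character, then optionally any character except [nv4] (non-capturing group); then anchored at the end.
Matches: at [22:42] → '@qiexxx4QF7B6885uf6q'.
`\1` in the replacement pulls in group 1's text for each match.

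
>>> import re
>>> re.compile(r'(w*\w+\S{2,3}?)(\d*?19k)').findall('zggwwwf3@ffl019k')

[('ffl0', '19k')]

This matches zero or more of a literal 'w', then one or more of a word character, then 2 to 3 of a non-whitespace character (lazy) (captured); then zero or more of a digit (lazy), then the literal '19k' (captured).
Scanning left to right: at [9:16] match 'ffl019k', groups = ('ffl0', '19k').
With 2 capturing groups, `findall` returns a 2-tuple per match.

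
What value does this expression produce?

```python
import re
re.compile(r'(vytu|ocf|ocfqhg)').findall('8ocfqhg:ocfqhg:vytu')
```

['ocf', 'ocf', 'vytu']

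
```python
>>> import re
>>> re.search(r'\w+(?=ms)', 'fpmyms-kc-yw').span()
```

Because the assertion is zero-width, the text it checks is not consumed and won't appear in the result.
The match spans [0:4] → 'fpmy'.

(0, 4)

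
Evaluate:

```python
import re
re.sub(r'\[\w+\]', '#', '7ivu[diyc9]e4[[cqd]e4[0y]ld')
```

Each match is replaced by '#'.

'7ivu#e4[#e4#ld'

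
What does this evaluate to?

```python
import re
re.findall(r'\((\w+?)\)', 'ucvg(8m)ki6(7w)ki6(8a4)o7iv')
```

Matches: at [4:8] match '(8m)', group 1 = '8m'; at [11:15] match '(7w)', group 1 = '7w'; at [18:23] match '(8a4)', group 1 = '8a4'.
`findall` collects group 1 from each match (3 total).

['8m', '7w', '8a4']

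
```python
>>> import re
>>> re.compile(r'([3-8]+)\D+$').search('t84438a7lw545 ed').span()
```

(10, 16)

The pattern matches one or more of a character in [3-8] (captured); then one or more of a non-digit; then anchored at the end.
`search` walks the string left to right and returns the first match it finds.
The match spans [10:16] → '545 ed'.
Captured: group 1 = '545'.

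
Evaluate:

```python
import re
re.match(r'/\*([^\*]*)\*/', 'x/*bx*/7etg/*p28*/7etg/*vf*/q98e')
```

None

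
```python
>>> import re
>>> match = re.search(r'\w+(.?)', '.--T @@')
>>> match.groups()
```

The match spans [3:5] → 'T '.
Captured: group 1 = ' '.

(' ',)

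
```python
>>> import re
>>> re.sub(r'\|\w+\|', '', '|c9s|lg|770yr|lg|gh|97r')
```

'lglg97r'

`sub` substitutes '' at each match site.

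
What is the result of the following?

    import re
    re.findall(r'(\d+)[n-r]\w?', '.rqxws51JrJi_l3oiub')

This matches one or more of a digit (captured); then a character in [n-r], then optionally a word character.
Matches: at [14:17] match '3oi', group 1 = '3'.
One capturing group, so `findall` returns just the captured substring from the one match — 1 in all.

['3']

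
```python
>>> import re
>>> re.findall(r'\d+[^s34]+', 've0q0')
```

['0q0']

Pattern: one or more of a digit; then one or more of any character except [s34].
Scanning left to right: at [2:5] → '0q0'.
`findall` yields the raw match text (1 of them) because the pattern has no groups.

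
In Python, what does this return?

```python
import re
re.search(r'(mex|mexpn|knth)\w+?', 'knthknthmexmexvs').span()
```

(0, 5)

The match spans [0:5] → 'knthk'.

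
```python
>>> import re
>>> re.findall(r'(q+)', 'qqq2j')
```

This matches one or more of a literal 'q' (captured).
Matches: at [0:3] match 'qqq', group 1 = 'qqq'.
One capturing group, so `findall` returns just the captured substring from the one match — 1 in all.

['qqq']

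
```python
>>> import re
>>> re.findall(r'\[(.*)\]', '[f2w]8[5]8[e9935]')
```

['f2w]8[5]8[e9935']

Walking the string: at [0:17] match '[f2w]8[5]8[e9935]', group 1 = 'f2w]8[5]8[e9935'.
One capturing group, so `findall` returns just the captured substring from the one match — 1 in all.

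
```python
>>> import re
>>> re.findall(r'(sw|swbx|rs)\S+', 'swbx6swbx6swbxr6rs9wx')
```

['sw']

The regex engine tests alternatives in the order written; an earlier branch that matches wins even if a later one would match more.
Scanning left to right: at [0:21] match 'swbx6swbx6swbxr6rs9wx', group 1 = 'sw'.
Because there's exactly one group, `findall` drops the full match and keeps group 1 from the one hit.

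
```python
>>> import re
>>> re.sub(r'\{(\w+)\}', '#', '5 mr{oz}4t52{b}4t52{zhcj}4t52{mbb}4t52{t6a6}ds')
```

'5 mr#4t52#4t52#4t52#4t52#ds'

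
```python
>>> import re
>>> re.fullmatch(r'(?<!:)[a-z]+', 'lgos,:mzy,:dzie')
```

None

A negative assertion filters positions out without eating any characters.
For `fullmatch`, every character of the input must be accounted for by the pattern.
Here there's no way to consume every character, so the call returns None.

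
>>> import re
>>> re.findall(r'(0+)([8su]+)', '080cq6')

[('0', '8')]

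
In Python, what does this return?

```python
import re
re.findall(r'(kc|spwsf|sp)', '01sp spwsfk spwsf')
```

Alternation isn't longest-match — the leftmost alternative that fits at this position is chosen.
With a single group, `findall` returns only what that group captured — 3 items.

['sp', 'spwsf', 'spwsf']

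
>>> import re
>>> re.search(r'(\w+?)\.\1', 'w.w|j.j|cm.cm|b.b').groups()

('w',)

The backreference `\1` re-matches whatever the first group consumed, character for character.
`search` walks the string left to right and returns the first match it finds.
The match spans [0:3] → 'w.w'.
Captured: group 1 = 'w'.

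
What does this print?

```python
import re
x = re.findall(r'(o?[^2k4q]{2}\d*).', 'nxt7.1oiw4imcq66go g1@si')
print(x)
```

['nx', '7.1', 'iw4', 'mc', '66', 'o g1']

Pattern: optionally the literal 'o', then exactly 2 of any character except [2k4q], then zero or more of a digit (captured); then any character.
Scanning left to right: at [0:3] match 'nxt', group 1 = 'nx'; at [3:7] match '7.1o', group 1 = '7.1'; at [7:11] match 'iw4i', group 1 = 'iw4'; at [11:14] match 'mcq', group 1 = 'mc'; at [14:17] match '66g', group 1 = '66'; ….
With a single group, `findall` returns only what that group captured — 6 items.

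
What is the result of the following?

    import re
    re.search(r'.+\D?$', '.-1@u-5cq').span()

This matches one or more of any character; then optionally a non-digit; then anchored at the end.
The match spans [0:9] → '.-1@u-5cq'.

(0, 9)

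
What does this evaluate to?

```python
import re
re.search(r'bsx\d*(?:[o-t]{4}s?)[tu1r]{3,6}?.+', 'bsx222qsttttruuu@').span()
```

This matches the literal 'bsx', then zero or more of a digit; then exactly 4 of a character in [o-t], then optionally a literal 's' (non-capturing group); then 3 to 6 of one of [tu1r] (lazy), then one or more of any character.
`re.search` scans for the first position where the pattern succeeds.
The match spans [0:17] → 'bsx222qsttttruuu@'.

(0, 17)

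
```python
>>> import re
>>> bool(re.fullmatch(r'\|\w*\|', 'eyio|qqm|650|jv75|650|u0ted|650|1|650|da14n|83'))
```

False

`re.fullmatch` is like wrapping the pattern in `^…$` (in single-line mode).
Here there's no way to consume every character, so the call returns None, and `bool(None)` is False.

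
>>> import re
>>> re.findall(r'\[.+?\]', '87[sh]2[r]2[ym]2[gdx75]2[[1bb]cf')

Matches: at [2:6] → '[sh]'; at [7:10] → '[r]'; at [11:15] → '[ym]'; at [16:23] → '[gdx75]'; at [24:30] → '[[1bb]'.
Since nothing is captured, `findall` lists the 5 matched substrings directly.

['[sh]', '[r]', '[ym]', '[gdx75]', '[[1bb]']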